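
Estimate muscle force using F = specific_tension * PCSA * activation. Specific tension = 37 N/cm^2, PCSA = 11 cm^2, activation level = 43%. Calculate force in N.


F = sigma * PCSA * activation
F = 37 * 11 * 0.43
F = 175 N


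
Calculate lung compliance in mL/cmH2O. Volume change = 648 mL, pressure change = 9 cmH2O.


C = dV / dP
C = 648 / 9
C = 72 mL/cmH2O


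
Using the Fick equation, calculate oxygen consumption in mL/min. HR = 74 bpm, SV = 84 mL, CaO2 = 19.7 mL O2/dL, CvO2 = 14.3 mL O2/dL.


CO = HR*SV = 74*84/1000 = 6.216 L/min
a-v O2 diff = 19.7 - 14.3 = 5.4 mL/dL
VO2 = CO * (CaO2-CvO2) * 10 dL/L
VO2 = 6.216 * 5.4 * 10
VO2 = 335.7 mL/min


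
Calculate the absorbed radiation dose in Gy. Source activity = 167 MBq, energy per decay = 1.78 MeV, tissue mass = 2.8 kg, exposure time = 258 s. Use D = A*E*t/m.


A = 167 MBq = 1.6700e+08 Bq
E = 1.78 MeV = 2.85156e-13 J
D = A*E*t/m = 1.6700e+08*2.85156e-13*258/2.8
D = 0.004388 Gy


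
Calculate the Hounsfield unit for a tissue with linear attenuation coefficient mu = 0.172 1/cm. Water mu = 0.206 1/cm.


HU = ((mu_tissue - mu_water) / mu_water) * 1000
HU = ((0.172 - 0.206) / 0.206) * 1000
HU = -165


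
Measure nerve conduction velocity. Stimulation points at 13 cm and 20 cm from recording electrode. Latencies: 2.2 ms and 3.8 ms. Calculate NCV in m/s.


Distance = (20 - 13) / 100 = 0.07 m
dt = (3.8 - 2.2) / 1000 = 0.0016 s
NCV = dist / dt = 43.75 m/s


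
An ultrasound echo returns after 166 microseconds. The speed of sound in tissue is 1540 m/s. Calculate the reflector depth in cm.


depth = c * t / 2
t = 166 us = 1.6600e-04 s
depth = 1540 * 1.6600e-04 / 2
depth = 0.12782 m = 12.782 cm


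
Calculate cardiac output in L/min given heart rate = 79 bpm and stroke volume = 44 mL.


CO = HR * SV
CO = 79 * 44 / 1000
CO = 3.476 L/min


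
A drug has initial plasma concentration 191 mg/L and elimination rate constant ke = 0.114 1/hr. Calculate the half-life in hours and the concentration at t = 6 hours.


t_half = ln(2) / ke = 0.693147 / 0.114 = 6.08 hr
C(t) = C0 * exp(-ke*t) = 191 * exp(-0.114*6)
C(6) = 96.38 mg/L


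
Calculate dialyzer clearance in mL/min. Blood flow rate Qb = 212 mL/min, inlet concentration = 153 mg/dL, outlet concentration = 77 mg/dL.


K = Qb * (Cb_in - Cb_out) / Cb_in
K = 212 * (153 - 77) / 153
K = 105.3 mL/min


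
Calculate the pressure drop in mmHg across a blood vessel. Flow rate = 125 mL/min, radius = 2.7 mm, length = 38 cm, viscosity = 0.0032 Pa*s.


dP = 8*mu*L*Q / (pi*r^4)
Q = 125 mL/min = 2.08333e-06 m^3/s
dP = 121.388 Pa = 121.388 / 133.322 mmHg = 0.9105 mmHg


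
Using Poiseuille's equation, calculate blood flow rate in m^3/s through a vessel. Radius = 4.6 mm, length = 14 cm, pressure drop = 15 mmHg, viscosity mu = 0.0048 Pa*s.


Q = pi*r^4*dP / (8*mu*L)
r = 0.0046 m, L = 0.14 m
dP = 15 mmHg = 1999.83 Pa
Q = 5.2326e-04 m^3/s


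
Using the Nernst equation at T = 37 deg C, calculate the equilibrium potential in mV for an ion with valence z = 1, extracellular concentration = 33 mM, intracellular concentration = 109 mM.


E = (RT/(zF)) * ln(C_out/C_in)
T = 37 + 273.15 = 310.15 K
E = (8.314 * 310.15 / (1 * 96485)) * ln(33/109)
E = -31.93 mV


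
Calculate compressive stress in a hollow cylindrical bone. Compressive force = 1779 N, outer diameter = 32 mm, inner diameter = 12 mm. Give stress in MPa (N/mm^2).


A = pi*(r_o^2 - r_i^2)
r_o = 16 mm, r_i = 6 mm
A = 691.15 mm^2
sigma = F/A = 1779 / 691.15
sigma = 2.574 MPa


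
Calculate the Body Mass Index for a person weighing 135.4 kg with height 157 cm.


BMI = weight / height^2
height = 157 cm = 1.57 m
BMI = 135.4 / 1.57^2
BMI = 54.93 kg/m^2


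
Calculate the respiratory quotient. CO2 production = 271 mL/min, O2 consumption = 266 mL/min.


RQ = VCO2 / VO2
RQ = 271 / 266
RQ = 1.019


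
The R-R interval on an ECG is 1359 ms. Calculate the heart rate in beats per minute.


HR = 60 / RR_interval(s)
RR = 1359 ms = 1.359 s
HR = 60 / 1.359 = 44.15 bpm


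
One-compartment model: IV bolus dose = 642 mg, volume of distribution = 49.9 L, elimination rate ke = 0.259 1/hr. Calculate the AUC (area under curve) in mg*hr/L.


C0 = Dose/Vd = 642/49.9 = 12.8657 mg/L
AUC = C0/ke = 12.8657/0.259
AUC = 49.67 mg*hr/L


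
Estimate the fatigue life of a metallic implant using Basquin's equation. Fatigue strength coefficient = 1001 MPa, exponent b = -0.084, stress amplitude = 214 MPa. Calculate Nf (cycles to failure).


sigma_a = sigma_f' * (2Nf)^b
2Nf = (sigma_a/sigma_f')^(1/b)
2Nf = (214/1001)^(1/-0.084)
2Nf = 94717929
Nf = 4.7359e+07


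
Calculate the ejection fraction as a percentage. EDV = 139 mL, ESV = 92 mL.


SV = EDV - ESV = 139 - 92 = 47 mL
EF = SV/EDV * 100 = 47/139 * 100
EF = 33.81%


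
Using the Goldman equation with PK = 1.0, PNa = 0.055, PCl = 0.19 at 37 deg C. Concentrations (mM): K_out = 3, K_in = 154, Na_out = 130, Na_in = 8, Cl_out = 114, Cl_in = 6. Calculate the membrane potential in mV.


Vm = (RT/F)*ln((PK*Ko + PNa*Nao + PCl*Cli)/(PK*Ki + PNa*Nai + PCl*Clo))
Numer = 11.29, Denom = 176.1
Vm = -73.42 mV


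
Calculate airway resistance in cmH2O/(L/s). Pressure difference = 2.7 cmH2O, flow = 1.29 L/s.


R = dP / flow
R = 2.7 / 1.29
R = 2.093 cmH2O/(L/s)


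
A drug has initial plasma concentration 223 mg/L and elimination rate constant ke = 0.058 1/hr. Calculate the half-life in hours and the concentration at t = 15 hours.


t_half = ln(2) / ke = 0.693147 / 0.058 = 11.95 hr
C(t) = C0 * exp(-ke*t) = 223 * exp(-0.058*15)
C(15) = 93.43 mg/L


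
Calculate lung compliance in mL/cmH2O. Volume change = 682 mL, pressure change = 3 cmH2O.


C = dV / dP
C = 682 / 3
C = 227.3 mL/cmH2O


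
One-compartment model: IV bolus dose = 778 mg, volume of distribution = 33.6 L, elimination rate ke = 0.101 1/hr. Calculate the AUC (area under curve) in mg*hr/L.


C0 = Dose/Vd = 778/33.6 = 23.1548 mg/L
AUC = C0/ke = 23.1548/0.101
AUC = 229.3 mg*hr/L


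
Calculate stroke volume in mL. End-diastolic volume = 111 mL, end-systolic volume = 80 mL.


SV = EDV - ESV
SV = 111 - 80
SV = 31 mL


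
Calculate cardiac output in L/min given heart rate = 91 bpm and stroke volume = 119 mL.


CO = HR * SV
CO = 91 * 119 / 1000
CO = 10.83 L/min


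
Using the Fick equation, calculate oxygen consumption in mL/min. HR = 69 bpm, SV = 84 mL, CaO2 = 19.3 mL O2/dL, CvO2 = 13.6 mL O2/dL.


CO = HR*SV = 69*84/1000 = 5.796 L/min
a-v O2 diff = 19.3 - 13.6 = 5.7 mL/dL
VO2 = CO * (CaO2-CvO2) * 10 dL/L
VO2 = 5.796 * 5.7 * 10
VO2 = 330.4 mL/min


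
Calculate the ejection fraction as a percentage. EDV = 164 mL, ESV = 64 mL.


SV = EDV - ESV = 164 - 64 = 100 mL
EF = SV/EDV * 100 = 100/164 * 100
EF = 60.98%


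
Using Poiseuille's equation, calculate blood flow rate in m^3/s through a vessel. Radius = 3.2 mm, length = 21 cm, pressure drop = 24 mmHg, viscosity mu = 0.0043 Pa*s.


Q = pi*r^4*dP / (8*mu*L)
r = 0.0032 m, L = 0.21 m
dP = 24 mmHg = 3199.728 Pa
Q = 1.4591e-04 m^3/s


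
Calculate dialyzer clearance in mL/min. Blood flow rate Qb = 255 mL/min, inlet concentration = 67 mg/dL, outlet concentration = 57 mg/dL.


K = Qb * (Cb_in - Cb_out) / Cb_in
K = 255 * (67 - 57) / 67
K = 38.06 mL/min


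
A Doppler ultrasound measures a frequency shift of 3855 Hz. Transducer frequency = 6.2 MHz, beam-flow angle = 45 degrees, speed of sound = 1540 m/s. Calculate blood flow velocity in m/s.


v = fd * c / (2 * f0 * cos(theta))
v = 3855 * 1540 / (2 * 6.2000e+06 * cos(45))
v = 0.6771 m/s


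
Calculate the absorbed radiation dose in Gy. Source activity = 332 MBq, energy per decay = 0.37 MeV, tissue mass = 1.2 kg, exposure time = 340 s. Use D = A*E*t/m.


A = 332 MBq = 3.3200e+08 Bq
E = 0.37 MeV = 5.9274e-14 J
D = A*E*t/m = 3.3200e+08*5.9274e-14*340/1.2
D = 0.005576 Gy


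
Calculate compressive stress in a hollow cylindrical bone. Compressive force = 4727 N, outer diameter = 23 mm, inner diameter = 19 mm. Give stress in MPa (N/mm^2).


A = pi*(r_o^2 - r_i^2)
r_o = 11.5 mm, r_i = 9.5 mm
A = 131.947 mm^2
sigma = F/A = 4727 / 131.947
sigma = 35.82 MPa


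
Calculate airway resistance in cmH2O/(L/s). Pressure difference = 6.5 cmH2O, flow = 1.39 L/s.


R = dP / flow
R = 6.5 / 1.39
R = 4.676 cmH2O/(L/s)


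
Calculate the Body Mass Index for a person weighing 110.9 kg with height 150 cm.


BMI = weight / height^2
height = 150 cm = 1.5 m
BMI = 110.9 / 1.5^2
BMI = 49.29 kg/m^2


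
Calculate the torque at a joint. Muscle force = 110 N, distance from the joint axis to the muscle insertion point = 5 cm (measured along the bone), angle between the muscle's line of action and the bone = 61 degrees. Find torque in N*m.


Torque = F * d * sin(theta)   (moment arm = d*sin(theta))
d = 5 cm = 0.05 m
Torque = 110 * 0.05 * sin(61)
Torque = 4.81 N*m


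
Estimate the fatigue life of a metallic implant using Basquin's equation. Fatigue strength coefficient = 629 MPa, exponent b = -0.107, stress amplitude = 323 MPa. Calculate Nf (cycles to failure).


sigma_a = sigma_f' * (2Nf)^b
2Nf = (sigma_a/sigma_f')^(1/b)
2Nf = (323/629)^(1/-0.107)
2Nf = 507.1339
Nf = 253.6


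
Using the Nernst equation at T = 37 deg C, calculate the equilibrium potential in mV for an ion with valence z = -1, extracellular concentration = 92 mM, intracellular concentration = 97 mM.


E = (RT/(zF)) * ln(C_out/C_in)
T = 37 + 273.15 = 310.15 K
E = (8.314 * 310.15 / (-1 * 96485)) * ln(92/97)
E = 1.414 mV


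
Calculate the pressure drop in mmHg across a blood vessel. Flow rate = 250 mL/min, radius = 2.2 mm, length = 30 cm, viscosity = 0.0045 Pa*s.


dP = 8*mu*L*Q / (pi*r^4)
Q = 250 mL/min = 4.16667e-06 m^3/s
dP = 611.466 Pa = 611.466 / 133.322 mmHg = 4.586 mmHg


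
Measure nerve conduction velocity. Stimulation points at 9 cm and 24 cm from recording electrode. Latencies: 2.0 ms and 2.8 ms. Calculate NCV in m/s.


Distance = (24 - 9) / 100 = 0.15 m
dt = (2.8 - 2.0) / 1000 = 8.0000e-04 s
NCV = dist / dt = 187.5 m/s


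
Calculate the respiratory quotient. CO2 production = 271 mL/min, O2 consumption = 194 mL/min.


RQ = VCO2 / VO2
RQ = 271 / 194
RQ = 1.397


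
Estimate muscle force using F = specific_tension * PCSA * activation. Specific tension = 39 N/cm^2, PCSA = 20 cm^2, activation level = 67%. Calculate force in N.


F = sigma * PCSA * activation
F = 39 * 20 * 0.67
F = 522.6 N


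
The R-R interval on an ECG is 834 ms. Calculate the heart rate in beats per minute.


HR = 60 / RR_interval(s)
RR = 834 ms = 0.834 s
HR = 60 / 0.834 = 71.94 bpm


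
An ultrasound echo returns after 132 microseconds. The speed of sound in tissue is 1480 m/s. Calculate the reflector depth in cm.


depth = c * t / 2
t = 132 us = 1.3200e-04 s
depth = 1480 * 1.3200e-04 / 2
depth = 0.09768 m = 9.768 cm


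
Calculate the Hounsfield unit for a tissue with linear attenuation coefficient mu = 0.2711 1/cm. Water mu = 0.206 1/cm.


HU = ((mu_tissue - mu_water) / mu_water) * 1000
HU = ((0.2711 - 0.206) / 0.206) * 1000
HU = 316


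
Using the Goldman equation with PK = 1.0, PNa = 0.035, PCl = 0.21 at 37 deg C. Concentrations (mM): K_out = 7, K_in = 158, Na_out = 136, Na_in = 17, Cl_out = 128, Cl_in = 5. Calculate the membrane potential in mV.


Vm = (RT/F)*ln((PK*Ko + PNa*Nao + PCl*Cli)/(PK*Ki + PNa*Nai + PCl*Clo))
Numer = 12.81, Denom = 185.475
Vm = -71.43 mV


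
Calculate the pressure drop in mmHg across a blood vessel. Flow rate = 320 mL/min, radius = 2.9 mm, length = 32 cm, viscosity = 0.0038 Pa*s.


dP = 8*mu*L*Q / (pi*r^4)
Q = 320 mL/min = 5.33333e-06 m^3/s
dP = 233.496 Pa = 233.496 / 133.322 mmHg = 1.751 mmHg


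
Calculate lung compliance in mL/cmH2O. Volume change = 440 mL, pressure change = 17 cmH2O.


C = dV / dP
C = 440 / 17
C = 25.88 mL/cmH2O


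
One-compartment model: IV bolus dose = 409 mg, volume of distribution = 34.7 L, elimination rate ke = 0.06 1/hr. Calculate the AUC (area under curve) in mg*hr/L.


C0 = Dose/Vd = 409/34.7 = 11.7867 mg/L
AUC = C0/ke = 11.7867/0.06
AUC = 196.4 mg*hr/L


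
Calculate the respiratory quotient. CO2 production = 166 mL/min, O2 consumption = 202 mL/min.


RQ = VCO2 / VO2
RQ = 166 / 202
RQ = 0.8218


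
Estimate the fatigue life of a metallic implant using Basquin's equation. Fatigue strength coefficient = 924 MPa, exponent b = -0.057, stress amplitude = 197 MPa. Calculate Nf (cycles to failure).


sigma_a = sigma_f' * (2Nf)^b
2Nf = (sigma_a/sigma_f')^(1/b)
2Nf = (197/924)^(1/-0.057)
2Nf = 5.9640241e+11
Nf = 2.9820e+11


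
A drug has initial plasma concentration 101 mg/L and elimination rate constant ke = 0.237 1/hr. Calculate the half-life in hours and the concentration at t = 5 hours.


t_half = ln(2) / ke = 0.693147 / 0.237 = 2.925 hr
C(t) = C0 * exp(-ke*t) = 101 * exp(-0.237*5)
C(5) = 30.88 mg/L


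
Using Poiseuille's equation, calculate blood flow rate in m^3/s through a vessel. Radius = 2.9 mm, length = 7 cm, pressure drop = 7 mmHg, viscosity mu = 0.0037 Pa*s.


Q = pi*r^4*dP / (8*mu*L)
r = 0.0029 m, L = 0.07 m
dP = 7 mmHg = 933.254 Pa
Q = 1.0008e-04 m^3/s


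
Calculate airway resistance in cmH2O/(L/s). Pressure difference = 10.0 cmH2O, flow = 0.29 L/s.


R = dP / flow
R = 10.0 / 0.29
R = 34.48 cmH2O/(L/s)


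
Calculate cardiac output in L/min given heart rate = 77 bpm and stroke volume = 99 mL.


CO = HR * SV
CO = 77 * 99 / 1000
CO = 7.623 L/min


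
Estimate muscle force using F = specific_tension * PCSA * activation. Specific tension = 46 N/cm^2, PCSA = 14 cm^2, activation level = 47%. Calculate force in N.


F = sigma * PCSA * activation
F = 46 * 14 * 0.47
F = 302.7 N


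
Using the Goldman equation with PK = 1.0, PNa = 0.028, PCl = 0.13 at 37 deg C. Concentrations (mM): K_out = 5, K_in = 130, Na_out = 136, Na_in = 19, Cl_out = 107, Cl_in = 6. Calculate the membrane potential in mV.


Vm = (RT/F)*ln((PK*Ko + PNa*Nao + PCl*Cli)/(PK*Ki + PNa*Nai + PCl*Clo))
Numer = 9.588, Denom = 144.442
Vm = -72.49 mV


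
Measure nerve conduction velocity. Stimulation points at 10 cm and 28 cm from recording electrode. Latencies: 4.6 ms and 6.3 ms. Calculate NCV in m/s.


Distance = (28 - 10) / 100 = 0.18 m
dt = (6.3 - 4.6) / 1000 = 0.0017 s
NCV = dist / dt = 105.9 m/s


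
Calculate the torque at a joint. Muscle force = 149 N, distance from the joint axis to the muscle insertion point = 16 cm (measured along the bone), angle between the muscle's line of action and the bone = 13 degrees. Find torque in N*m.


Torque = F * d * sin(theta)   (moment arm = d*sin(theta))
d = 16 cm = 0.16 m
Torque = 149 * 0.16 * sin(13)
Torque = 5.363 N*m


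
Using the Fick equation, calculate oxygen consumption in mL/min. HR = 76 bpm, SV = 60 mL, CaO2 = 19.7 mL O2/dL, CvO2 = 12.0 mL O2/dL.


CO = HR*SV = 76*60/1000 = 4.56 L/min
a-v O2 diff = 19.7 - 12.0 = 7.7 mL/dL
VO2 = CO * (CaO2-CvO2) * 10 dL/L
VO2 = 4.56 * 7.7 * 10
VO2 = 351.1 mL/min


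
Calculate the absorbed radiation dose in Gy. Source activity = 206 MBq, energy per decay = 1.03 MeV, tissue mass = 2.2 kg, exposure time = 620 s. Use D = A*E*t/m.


A = 206 MBq = 2.0600e+08 Bq
E = 1.03 MeV = 1.65006e-13 J
D = A*E*t/m = 2.0600e+08*1.65006e-13*620/2.2
D = 0.009579 Gy


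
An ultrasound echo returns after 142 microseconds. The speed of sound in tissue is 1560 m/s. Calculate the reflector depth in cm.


depth = c * t / 2
t = 142 us = 1.4200e-04 s
depth = 1560 * 1.4200e-04 / 2
depth = 0.11076 m = 11.076 cm


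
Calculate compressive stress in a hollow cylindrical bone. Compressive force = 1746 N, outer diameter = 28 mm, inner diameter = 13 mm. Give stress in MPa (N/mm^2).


A = pi*(r_o^2 - r_i^2)
r_o = 14 mm, r_i = 6.5 mm
A = 483.02 mm^2
sigma = F/A = 1746 / 483.02
sigma = 3.615 MPa


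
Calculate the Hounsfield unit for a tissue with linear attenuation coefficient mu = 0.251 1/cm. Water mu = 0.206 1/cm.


HU = ((mu_tissue - mu_water) / mu_water) * 1000
HU = ((0.251 - 0.206) / 0.206) * 1000
HU = 218.4


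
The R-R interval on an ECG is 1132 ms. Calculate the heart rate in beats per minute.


HR = 60 / RR_interval(s)
RR = 1132 ms = 1.132 s
HR = 60 / 1.132 = 53 bpm


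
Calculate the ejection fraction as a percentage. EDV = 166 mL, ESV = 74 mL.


SV = EDV - ESV = 166 - 74 = 92 mL
EF = SV/EDV * 100 = 92/166 * 100
EF = 55.42%


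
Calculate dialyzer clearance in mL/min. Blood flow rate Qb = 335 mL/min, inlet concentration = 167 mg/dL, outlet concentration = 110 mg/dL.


K = Qb * (Cb_in - Cb_out) / Cb_in
K = 335 * (167 - 110) / 167
K = 114.3 mL/min


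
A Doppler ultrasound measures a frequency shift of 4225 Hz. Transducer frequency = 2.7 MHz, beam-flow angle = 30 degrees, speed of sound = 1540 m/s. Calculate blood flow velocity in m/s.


v = fd * c / (2 * f0 * cos(theta))
v = 4225 * 1540 / (2 * 2.7000e+06 * cos(30))
v = 1.391 m/s


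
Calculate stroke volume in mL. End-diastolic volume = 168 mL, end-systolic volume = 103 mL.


SV = EDV - ESV
SV = 168 - 103
SV = 65 mL


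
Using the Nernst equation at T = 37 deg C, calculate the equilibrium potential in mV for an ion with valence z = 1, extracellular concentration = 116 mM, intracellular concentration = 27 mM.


E = (RT/(zF)) * ln(C_out/C_in)
T = 37 + 273.15 = 310.15 K
E = (8.314 * 310.15 / (1 * 96485)) * ln(116/27)
E = 38.96 mV


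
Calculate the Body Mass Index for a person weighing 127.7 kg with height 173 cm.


BMI = weight / height^2
height = 173 cm = 1.73 m
BMI = 127.7 / 1.73^2
BMI = 42.67 kg/m^2


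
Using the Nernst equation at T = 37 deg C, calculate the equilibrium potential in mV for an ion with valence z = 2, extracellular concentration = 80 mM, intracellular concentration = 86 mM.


E = (RT/(zF)) * ln(C_out/C_in)
T = 37 + 273.15 = 310.15 K
E = (8.314 * 310.15 / (2 * 96485)) * ln(80/86)
E = -0.9664 mV


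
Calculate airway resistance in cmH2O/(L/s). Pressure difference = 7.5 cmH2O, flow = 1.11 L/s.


R = dP / flow
R = 7.5 / 1.11
R = 6.757 cmH2O/(L/s)


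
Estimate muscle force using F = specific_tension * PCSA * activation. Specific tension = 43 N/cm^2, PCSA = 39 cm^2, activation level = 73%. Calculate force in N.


F = sigma * PCSA * activation
F = 43 * 39 * 0.73
F = 1224 N


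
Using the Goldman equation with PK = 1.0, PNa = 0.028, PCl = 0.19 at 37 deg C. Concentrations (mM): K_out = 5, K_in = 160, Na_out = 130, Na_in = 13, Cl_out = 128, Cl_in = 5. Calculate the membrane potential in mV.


Vm = (RT/F)*ln((PK*Ko + PNa*Nao + PCl*Cli)/(PK*Ki + PNa*Nai + PCl*Clo))
Numer = 9.59, Denom = 184.684
Vm = -79.05 mV


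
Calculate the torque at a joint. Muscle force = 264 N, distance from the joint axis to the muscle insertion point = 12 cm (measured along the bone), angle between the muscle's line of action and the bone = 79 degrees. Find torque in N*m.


Torque = F * d * sin(theta)   (moment arm = d*sin(theta))
d = 12 cm = 0.12 m
Torque = 264 * 0.12 * sin(79)
Torque = 31.1 N*m


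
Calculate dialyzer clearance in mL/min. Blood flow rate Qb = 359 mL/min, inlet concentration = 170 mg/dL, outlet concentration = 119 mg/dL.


K = Qb * (Cb_in - Cb_out) / Cb_in
K = 359 * (170 - 119) / 170
K = 107.7 mL/min


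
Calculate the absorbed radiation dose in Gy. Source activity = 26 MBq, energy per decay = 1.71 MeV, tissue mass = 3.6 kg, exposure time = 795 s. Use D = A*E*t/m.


A = 26 MBq = 2.6000e+07 Bq
E = 1.71 MeV = 2.73942e-13 J
D = A*E*t/m = 2.6000e+07*2.73942e-13*795/3.6
D = 0.001573 Gy


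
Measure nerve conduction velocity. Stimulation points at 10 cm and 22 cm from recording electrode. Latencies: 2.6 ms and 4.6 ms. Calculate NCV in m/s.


Distance = (22 - 10) / 100 = 0.12 m
dt = (4.6 - 2.6) / 1000 = 0.002 s
NCV = dist / dt = 60 m/s


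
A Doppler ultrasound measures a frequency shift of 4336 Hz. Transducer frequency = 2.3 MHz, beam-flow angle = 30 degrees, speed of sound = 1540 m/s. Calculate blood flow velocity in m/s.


v = fd * c / (2 * f0 * cos(theta))
v = 4336 * 1540 / (2 * 2.3000e+06 * cos(30))
v = 1.676 m/s


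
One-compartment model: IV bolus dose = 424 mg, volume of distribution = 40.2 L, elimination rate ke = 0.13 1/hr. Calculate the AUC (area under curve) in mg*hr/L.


C0 = Dose/Vd = 424/40.2 = 10.5473 mg/L
AUC = C0/ke = 10.5473/0.13
AUC = 81.13 mg*hr/L


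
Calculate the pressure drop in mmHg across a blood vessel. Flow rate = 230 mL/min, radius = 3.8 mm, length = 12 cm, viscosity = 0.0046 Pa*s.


dP = 8*mu*L*Q / (pi*r^4)
Q = 230 mL/min = 3.83333e-06 m^3/s
dP = 25.8417 Pa = 25.8417 / 133.322 mmHg = 0.1938 mmHg


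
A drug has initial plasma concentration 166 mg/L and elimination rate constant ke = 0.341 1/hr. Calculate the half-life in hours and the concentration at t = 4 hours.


t_half = ln(2) / ke = 0.693147 / 0.341 = 2.033 hr
C(t) = C0 * exp(-ke*t) = 166 * exp(-0.341*4)
C(4) = 42.44 mg/L


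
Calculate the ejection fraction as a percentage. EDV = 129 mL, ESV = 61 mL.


SV = EDV - ESV = 129 - 61 = 68 mL
EF = SV/EDV * 100 = 68/129 * 100
EF = 52.71%


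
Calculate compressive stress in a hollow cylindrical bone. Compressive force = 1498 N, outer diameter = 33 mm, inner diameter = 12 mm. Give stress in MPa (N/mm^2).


A = pi*(r_o^2 - r_i^2)
r_o = 16.5 mm, r_i = 6 mm
A = 742.201 mm^2
sigma = F/A = 1498 / 742.201
sigma = 2.018 MPa


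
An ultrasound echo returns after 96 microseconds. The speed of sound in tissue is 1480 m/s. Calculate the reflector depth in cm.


depth = c * t / 2
t = 96 us = 9.6000e-05 s
depth = 1480 * 9.6000e-05 / 2
depth = 0.07104 m = 7.104 cm


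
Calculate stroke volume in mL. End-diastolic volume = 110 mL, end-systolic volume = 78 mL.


SV = EDV - ESV
SV = 110 - 78
SV = 32 mL


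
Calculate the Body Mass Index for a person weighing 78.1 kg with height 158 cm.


BMI = weight / height^2
height = 158 cm = 1.58 m
BMI = 78.1 / 1.58^2
BMI = 31.29 kg/m^2


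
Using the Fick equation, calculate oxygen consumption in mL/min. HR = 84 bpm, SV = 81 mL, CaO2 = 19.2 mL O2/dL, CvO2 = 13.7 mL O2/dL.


CO = HR*SV = 84*81/1000 = 6.804 L/min
a-v O2 diff = 19.2 - 13.7 = 5.5 mL/dL
VO2 = CO * (CaO2-CvO2) * 10 dL/L
VO2 = 6.804 * 5.5 * 10
VO2 = 374.2 mL/min


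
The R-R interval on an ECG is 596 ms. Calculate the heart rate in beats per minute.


HR = 60 / RR_interval(s)
RR = 596 ms = 0.596 s
HR = 60 / 0.596 = 100.7 bpm


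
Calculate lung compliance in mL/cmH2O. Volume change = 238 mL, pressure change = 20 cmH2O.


C = dV / dP
C = 238 / 20
C = 11.9 mL/cmH2O


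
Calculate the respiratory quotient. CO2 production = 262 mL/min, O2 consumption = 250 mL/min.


RQ = VCO2 / VO2
RQ = 262 / 250
RQ = 1.048


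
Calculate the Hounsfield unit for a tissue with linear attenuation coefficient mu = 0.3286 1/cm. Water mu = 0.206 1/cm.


HU = ((mu_tissue - mu_water) / mu_water) * 1000
HU = ((0.3286 - 0.206) / 0.206) * 1000
HU = 595.1


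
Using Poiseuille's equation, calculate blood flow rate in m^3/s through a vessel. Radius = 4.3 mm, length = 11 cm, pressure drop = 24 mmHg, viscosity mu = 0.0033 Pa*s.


Q = pi*r^4*dP / (8*mu*L)
r = 0.0043 m, L = 0.11 m
dP = 24 mmHg = 3199.728 Pa
Q = 0.001183 m^3/s


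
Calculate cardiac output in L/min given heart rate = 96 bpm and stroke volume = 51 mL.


CO = HR * SV
CO = 96 * 51 / 1000
CO = 4.896 L/min


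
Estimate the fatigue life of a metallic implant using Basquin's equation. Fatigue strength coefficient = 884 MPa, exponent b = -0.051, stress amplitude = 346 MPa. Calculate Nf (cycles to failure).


sigma_a = sigma_f' * (2Nf)^b
2Nf = (sigma_a/sigma_f')^(1/b)
2Nf = (346/884)^(1/-0.051)
2Nf = 97222764
Nf = 4.8611e+07


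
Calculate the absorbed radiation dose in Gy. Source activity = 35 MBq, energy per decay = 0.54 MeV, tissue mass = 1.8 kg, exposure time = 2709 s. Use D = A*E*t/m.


A = 35 MBq = 3.5000e+07 Bq
E = 0.54 MeV = 8.6508e-14 J
D = A*E*t/m = 3.5000e+07*8.6508e-14*2709/1.8
D = 0.004557 Gy


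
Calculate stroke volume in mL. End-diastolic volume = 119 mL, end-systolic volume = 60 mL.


SV = EDV - ESV
SV = 119 - 60
SV = 59 mL


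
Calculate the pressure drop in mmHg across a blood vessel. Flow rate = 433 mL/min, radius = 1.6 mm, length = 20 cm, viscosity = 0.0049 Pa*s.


dP = 8*mu*L*Q / (pi*r^4)
Q = 433 mL/min = 7.21667e-06 m^3/s
dP = 2748.04 Pa = 2748.04 / 133.322 mmHg = 20.61 mmHg


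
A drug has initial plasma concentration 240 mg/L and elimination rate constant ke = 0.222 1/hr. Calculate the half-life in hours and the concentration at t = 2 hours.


t_half = ln(2) / ke = 0.693147 / 0.222 = 3.122 hr
C(t) = C0 * exp(-ke*t) = 240 * exp(-0.222*2)
C(2) = 154 mg/L


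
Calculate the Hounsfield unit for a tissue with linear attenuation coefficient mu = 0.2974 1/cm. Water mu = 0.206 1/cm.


HU = ((mu_tissue - mu_water) / mu_water) * 1000
HU = ((0.2974 - 0.206) / 0.206) * 1000
HU = 443.7


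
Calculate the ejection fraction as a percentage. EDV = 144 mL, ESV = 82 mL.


SV = EDV - ESV = 144 - 82 = 62 mL
EF = SV/EDV * 100 = 62/144 * 100
EF = 43.06%


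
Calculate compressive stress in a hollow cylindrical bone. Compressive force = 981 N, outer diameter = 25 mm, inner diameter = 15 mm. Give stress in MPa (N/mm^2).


A = pi*(r_o^2 - r_i^2)
r_o = 12.5 mm, r_i = 7.5 mm
A = 314.159 mm^2
sigma = F/A = 981 / 314.159
sigma = 3.123 MPa


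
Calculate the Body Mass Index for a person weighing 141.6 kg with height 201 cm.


BMI = weight / height^2
height = 201 cm = 2.01 m
BMI = 141.6 / 2.01^2
BMI = 35.05 kg/m^2


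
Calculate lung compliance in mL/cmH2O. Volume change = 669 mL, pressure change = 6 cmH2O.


C = dV / dP
C = 669 / 6
C = 111.5 mL/cmH2O


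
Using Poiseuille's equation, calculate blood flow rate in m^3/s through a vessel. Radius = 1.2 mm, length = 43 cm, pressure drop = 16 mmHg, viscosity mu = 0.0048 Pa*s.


Q = pi*r^4*dP / (8*mu*L)
r = 0.0012 m, L = 0.43 m
dP = 16 mmHg = 2133.152 Pa
Q = 8.4158e-07 m^3/s


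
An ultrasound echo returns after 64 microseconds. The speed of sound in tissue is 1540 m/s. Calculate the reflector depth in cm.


depth = c * t / 2
t = 64 us = 6.4000e-05 s
depth = 1540 * 6.4000e-05 / 2
depth = 0.04928 m = 4.928 cm


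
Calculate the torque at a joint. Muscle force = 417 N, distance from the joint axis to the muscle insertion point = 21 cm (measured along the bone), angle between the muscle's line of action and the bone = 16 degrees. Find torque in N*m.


Torque = F * d * sin(theta)   (moment arm = d*sin(theta))
d = 21 cm = 0.21 m
Torque = 417 * 0.21 * sin(16)
Torque = 24.14 N*m


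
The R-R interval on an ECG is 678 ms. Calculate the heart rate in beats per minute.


HR = 60 / RR_interval(s)
RR = 678 ms = 0.678 s
HR = 60 / 0.678 = 88.5 bpm


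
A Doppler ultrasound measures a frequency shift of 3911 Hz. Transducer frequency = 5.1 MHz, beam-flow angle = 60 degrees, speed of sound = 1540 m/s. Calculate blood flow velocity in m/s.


v = fd * c / (2 * f0 * cos(theta))
v = 3911 * 1540 / (2 * 5.1000e+06 * cos(60))
v = 1.181 m/s


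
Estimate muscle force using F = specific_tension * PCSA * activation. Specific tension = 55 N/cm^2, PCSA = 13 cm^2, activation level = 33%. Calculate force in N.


F = sigma * PCSA * activation
F = 55 * 13 * 0.33
F = 236 N


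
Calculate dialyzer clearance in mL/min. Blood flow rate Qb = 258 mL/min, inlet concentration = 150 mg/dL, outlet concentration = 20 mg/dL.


K = Qb * (Cb_in - Cb_out) / Cb_in
K = 258 * (150 - 20) / 150
K = 223.6 mL/min


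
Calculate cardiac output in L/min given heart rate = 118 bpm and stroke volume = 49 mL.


CO = HR * SV
CO = 118 * 49 / 1000
CO = 5.782 L/min


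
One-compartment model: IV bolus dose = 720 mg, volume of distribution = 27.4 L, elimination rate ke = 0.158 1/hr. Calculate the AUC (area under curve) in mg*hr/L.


C0 = Dose/Vd = 720/27.4 = 26.2774 mg/L
AUC = C0/ke = 26.2774/0.158
AUC = 166.3 mg*hr/L


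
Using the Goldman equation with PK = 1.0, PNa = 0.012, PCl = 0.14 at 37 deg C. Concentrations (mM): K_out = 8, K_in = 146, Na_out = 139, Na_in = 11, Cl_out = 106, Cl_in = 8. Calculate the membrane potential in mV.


Vm = (RT/F)*ln((PK*Ko + PNa*Nao + PCl*Cli)/(PK*Ki + PNa*Nai + PCl*Clo))
Numer = 10.788, Denom = 160.972
Vm = -72.23 mV


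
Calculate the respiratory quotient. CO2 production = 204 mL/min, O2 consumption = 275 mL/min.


RQ = VCO2 / VO2
RQ = 204 / 275
RQ = 0.7418


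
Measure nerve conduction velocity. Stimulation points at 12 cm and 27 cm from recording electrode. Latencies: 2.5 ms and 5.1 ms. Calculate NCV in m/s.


Distance = (27 - 12) / 100 = 0.15 m
dt = (5.1 - 2.5) / 1000 = 0.0026 s
NCV = dist / dt = 57.69 m/s


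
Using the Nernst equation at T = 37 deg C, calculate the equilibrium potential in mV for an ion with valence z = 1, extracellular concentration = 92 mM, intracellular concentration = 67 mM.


E = (RT/(zF)) * ln(C_out/C_in)
T = 37 + 273.15 = 310.15 K
E = (8.314 * 310.15 / (1 * 96485)) * ln(92/67)
E = 8.474 mV


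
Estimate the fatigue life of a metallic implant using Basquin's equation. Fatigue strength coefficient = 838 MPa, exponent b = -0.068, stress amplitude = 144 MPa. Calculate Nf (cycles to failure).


sigma_a = sigma_f' * (2Nf)^b
2Nf = (sigma_a/sigma_f')^(1/b)
2Nf = (144/838)^(1/-0.068)
2Nf = 1.7711598e+11
Nf = 8.8558e+10


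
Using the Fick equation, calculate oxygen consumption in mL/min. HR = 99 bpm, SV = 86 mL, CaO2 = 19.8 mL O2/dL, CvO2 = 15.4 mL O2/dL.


CO = HR*SV = 99*86/1000 = 8.514 L/min
a-v O2 diff = 19.8 - 15.4 = 4.4 mL/dL
VO2 = CO * (CaO2-CvO2) * 10 dL/L
VO2 = 8.514 * 4.4 * 10
VO2 = 374.6 mL/min


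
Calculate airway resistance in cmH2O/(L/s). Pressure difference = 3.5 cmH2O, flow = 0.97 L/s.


R = dP / flow
R = 3.5 / 0.97
R = 3.608 cmH2O/(L/s)


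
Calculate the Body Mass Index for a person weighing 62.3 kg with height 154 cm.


BMI = weight / height^2
height = 154 cm = 1.54 m
BMI = 62.3 / 1.54^2
BMI = 26.27 kg/m^2


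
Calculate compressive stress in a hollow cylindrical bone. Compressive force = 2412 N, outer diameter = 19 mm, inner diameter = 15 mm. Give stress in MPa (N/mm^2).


A = pi*(r_o^2 - r_i^2)
r_o = 9.5 mm, r_i = 7.5 mm
A = 106.814 mm^2
sigma = F/A = 2412 / 106.814
sigma = 22.58 MPa


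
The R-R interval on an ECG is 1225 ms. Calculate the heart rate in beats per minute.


HR = 60 / RR_interval(s)
RR = 1225 ms = 1.225 s
HR = 60 / 1.225 = 48.98 bpm


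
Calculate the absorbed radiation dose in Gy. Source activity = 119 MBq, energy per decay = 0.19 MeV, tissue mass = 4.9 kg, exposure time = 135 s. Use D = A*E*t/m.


A = 119 MBq = 1.1900e+08 Bq
E = 0.19 MeV = 3.0438e-14 J
D = A*E*t/m = 1.1900e+08*3.0438e-14*135/4.9
D = 9.9793e-05 Gy


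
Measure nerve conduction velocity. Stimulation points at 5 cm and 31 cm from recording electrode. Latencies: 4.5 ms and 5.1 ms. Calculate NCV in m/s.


Distance = (31 - 5) / 100 = 0.26 m
dt = (5.1 - 4.5) / 1000 = 6.0000e-04 s
NCV = dist / dt = 433.3 m/s


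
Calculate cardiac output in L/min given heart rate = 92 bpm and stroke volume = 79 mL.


CO = HR * SV
CO = 92 * 79 / 1000
CO = 7.268 L/min


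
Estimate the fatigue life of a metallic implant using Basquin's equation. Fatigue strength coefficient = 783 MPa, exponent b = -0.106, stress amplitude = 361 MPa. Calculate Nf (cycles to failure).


sigma_a = sigma_f' * (2Nf)^b
2Nf = (sigma_a/sigma_f')^(1/b)
2Nf = (361/783)^(1/-0.106)
2Nf = 1486.664
Nf = 743.3


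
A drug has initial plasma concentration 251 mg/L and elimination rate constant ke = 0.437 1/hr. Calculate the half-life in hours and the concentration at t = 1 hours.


t_half = ln(2) / ke = 0.693147 / 0.437 = 1.586 hr
C(t) = C0 * exp(-ke*t) = 251 * exp(-0.437*1)
C(1) = 162.1 mg/L


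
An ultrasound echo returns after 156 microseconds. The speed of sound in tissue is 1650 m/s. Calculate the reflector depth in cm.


depth = c * t / 2
t = 156 us = 1.5600e-04 s
depth = 1650 * 1.5600e-04 / 2
depth = 0.1287 m = 12.87 cm


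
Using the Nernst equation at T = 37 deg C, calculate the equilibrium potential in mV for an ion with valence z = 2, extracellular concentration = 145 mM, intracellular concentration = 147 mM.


E = (RT/(zF)) * ln(C_out/C_in)
T = 37 + 273.15 = 310.15 K
E = (8.314 * 310.15 / (2 * 96485)) * ln(145/147)
E = -0.1831 mV


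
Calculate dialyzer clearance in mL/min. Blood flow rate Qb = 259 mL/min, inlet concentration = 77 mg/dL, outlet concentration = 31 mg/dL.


K = Qb * (Cb_in - Cb_out) / Cb_in
K = 259 * (77 - 31) / 77
K = 154.7 mL/min


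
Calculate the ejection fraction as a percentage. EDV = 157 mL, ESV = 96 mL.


SV = EDV - ESV = 157 - 96 = 61 mL
EF = SV/EDV * 100 = 61/157 * 100
EF = 38.85%


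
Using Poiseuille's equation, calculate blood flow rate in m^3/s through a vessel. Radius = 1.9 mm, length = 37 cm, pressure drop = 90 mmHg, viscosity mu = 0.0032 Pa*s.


Q = pi*r^4*dP / (8*mu*L)
r = 0.0019 m, L = 0.37 m
dP = 90 mmHg = 11998.98 Pa
Q = 5.1864e-05 m^3/s


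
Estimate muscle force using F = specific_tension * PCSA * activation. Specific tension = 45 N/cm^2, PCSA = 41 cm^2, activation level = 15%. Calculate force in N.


F = sigma * PCSA * activation
F = 45 * 41 * 0.15
F = 276.8 N


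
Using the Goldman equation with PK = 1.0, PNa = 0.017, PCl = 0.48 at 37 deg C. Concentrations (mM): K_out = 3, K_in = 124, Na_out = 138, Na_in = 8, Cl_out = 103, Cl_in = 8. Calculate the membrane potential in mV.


Vm = (RT/F)*ln((PK*Ko + PNa*Nao + PCl*Cli)/(PK*Ki + PNa*Nai + PCl*Clo))
Numer = 9.186, Denom = 173.576
Vm = -78.54 mV


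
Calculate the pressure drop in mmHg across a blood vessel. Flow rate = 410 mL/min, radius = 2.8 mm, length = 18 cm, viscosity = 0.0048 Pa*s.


dP = 8*mu*L*Q / (pi*r^4)
Q = 410 mL/min = 6.83333e-06 m^3/s
dP = 244.599 Pa = 244.599 / 133.322 mmHg = 1.835 mmHg


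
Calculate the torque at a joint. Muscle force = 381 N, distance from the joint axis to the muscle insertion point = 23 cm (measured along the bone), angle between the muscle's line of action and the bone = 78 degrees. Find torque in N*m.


Torque = F * d * sin(theta)   (moment arm = d*sin(theta))
d = 23 cm = 0.23 m
Torque = 381 * 0.23 * sin(78)
Torque = 85.72 N*m


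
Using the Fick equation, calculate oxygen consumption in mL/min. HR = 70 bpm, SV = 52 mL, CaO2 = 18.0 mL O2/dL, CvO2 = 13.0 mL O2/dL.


CO = HR*SV = 70*52/1000 = 3.64 L/min
a-v O2 diff = 18.0 - 13.0 = 5 mL/dL
VO2 = CO * (CaO2-CvO2) * 10 dL/L
VO2 = 3.64 * 5 * 10
VO2 = 182 mL/min


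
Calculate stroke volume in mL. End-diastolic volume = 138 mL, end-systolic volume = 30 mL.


SV = EDV - ESV
SV = 138 - 30
SV = 108 mL


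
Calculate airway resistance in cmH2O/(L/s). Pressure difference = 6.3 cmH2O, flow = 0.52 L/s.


R = dP / flow
R = 6.3 / 0.52
R = 12.12 cmH2O/(L/s)


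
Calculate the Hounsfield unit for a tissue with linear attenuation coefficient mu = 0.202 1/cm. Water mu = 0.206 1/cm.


HU = ((mu_tissue - mu_water) / mu_water) * 1000
HU = ((0.202 - 0.206) / 0.206) * 1000
HU = -19.42


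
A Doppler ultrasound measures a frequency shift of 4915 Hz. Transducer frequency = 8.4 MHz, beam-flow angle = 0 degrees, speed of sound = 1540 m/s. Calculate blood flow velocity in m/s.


v = fd * c / (2 * f0 * cos(theta))
v = 4915 * 1540 / (2 * 8.4000e+06 * cos(0))
v = 0.4505 m/s


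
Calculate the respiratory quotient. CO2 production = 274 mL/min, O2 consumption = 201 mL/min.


RQ = VCO2 / VO2
RQ = 274 / 201
RQ = 1.363


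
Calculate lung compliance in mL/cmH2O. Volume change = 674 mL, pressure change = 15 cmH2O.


C = dV / dP
C = 674 / 15
C = 44.93 mL/cmH2O


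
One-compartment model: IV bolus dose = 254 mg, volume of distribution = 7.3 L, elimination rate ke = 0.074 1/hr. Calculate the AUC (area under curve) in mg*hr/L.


C0 = Dose/Vd = 254/7.3 = 34.7945 mg/L
AUC = C0/ke = 34.7945/0.074
AUC = 470.2 mg*hr/L


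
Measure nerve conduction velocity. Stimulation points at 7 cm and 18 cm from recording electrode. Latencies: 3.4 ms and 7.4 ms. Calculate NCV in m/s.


Distance = (18 - 7) / 100 = 0.11 m
dt = (7.4 - 3.4) / 1000 = 0.004 s
NCV = dist / dt = 27.5 m/s


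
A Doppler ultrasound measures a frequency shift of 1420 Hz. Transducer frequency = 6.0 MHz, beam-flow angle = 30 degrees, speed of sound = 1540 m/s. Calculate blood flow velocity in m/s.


v = fd * c / (2 * f0 * cos(theta))
v = 1420 * 1540 / (2 * 6.0000e+06 * cos(30))
v = 0.2104 m/s


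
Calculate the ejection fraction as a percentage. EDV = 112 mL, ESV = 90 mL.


SV = EDV - ESV = 112 - 90 = 22 mL
EF = SV/EDV * 100 = 22/112 * 100
EF = 19.64%


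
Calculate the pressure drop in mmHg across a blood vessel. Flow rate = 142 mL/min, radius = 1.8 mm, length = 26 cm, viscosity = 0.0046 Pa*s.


dP = 8*mu*L*Q / (pi*r^4)
Q = 142 mL/min = 2.36667e-06 m^3/s
dP = 686.624 Pa = 686.624 / 133.322 mmHg = 5.15 mmHg


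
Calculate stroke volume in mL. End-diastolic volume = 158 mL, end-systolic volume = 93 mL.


SV = EDV - ESV
SV = 158 - 93
SV = 65 mL


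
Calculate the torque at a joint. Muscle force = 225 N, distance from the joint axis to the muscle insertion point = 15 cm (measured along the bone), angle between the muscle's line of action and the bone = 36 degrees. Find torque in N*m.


Torque = F * d * sin(theta)   (moment arm = d*sin(theta))
d = 15 cm = 0.15 m
Torque = 225 * 0.15 * sin(36)
Torque = 19.84 N*m


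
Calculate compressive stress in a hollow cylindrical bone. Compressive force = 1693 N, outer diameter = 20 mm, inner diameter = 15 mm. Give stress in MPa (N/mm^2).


A = pi*(r_o^2 - r_i^2)
r_o = 10 mm, r_i = 7.5 mm
A = 137.445 mm^2
sigma = F/A = 1693 / 137.445
sigma = 12.32 MPa


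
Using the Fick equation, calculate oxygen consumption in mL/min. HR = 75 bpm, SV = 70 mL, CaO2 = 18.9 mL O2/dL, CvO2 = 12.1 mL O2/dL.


CO = HR*SV = 75*70/1000 = 5.25 L/min
a-v O2 diff = 18.9 - 12.1 = 6.8 mL/dL
VO2 = CO * (CaO2-CvO2) * 10 dL/L
VO2 = 5.25 * 6.8 * 10
VO2 = 357 mL/min


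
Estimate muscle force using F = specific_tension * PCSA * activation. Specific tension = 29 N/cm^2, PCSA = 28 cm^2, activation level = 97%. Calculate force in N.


F = sigma * PCSA * activation
F = 29 * 28 * 0.97
F = 787.6 N


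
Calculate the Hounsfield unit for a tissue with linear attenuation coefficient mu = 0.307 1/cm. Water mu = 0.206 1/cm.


HU = ((mu_tissue - mu_water) / mu_water) * 1000
HU = ((0.307 - 0.206) / 0.206) * 1000
HU = 490.3


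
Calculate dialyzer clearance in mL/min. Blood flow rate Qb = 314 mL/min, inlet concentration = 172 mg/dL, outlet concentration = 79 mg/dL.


K = Qb * (Cb_in - Cb_out) / Cb_in
K = 314 * (172 - 79) / 172
K = 169.8 mL/min


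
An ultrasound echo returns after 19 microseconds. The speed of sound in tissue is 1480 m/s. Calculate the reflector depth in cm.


depth = c * t / 2
t = 19 us = 1.9000e-05 s
depth = 1480 * 1.9000e-05 / 2
depth = 0.01406 m = 1.406 cm


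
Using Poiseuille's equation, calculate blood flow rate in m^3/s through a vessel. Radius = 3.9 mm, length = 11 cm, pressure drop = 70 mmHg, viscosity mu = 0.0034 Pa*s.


Q = pi*r^4*dP / (8*mu*L)
r = 0.0039 m, L = 0.11 m
dP = 70 mmHg = 9332.54 Pa
Q = 0.002267 m^3/s


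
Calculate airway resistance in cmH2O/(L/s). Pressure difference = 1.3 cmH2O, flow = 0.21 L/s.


R = dP / flow
R = 1.3 / 0.21
R = 6.19 cmH2O/(L/s)


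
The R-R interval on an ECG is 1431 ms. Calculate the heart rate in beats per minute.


HR = 60 / RR_interval(s)
RR = 1431 ms = 1.431 s
HR = 60 / 1.431 = 41.93 bpm


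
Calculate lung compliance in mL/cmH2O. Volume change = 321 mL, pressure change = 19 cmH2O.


C = dV / dP
C = 321 / 19
C = 16.89 mL/cmH2O


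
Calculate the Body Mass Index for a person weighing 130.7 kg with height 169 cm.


BMI = weight / height^2
height = 169 cm = 1.69 m
BMI = 130.7 / 1.69^2
BMI = 45.76 kg/m^2
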